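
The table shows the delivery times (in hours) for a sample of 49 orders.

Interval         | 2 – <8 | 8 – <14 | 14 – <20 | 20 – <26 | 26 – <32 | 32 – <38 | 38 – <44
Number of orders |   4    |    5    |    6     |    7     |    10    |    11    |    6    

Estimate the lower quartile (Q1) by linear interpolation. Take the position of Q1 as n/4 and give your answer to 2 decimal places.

17.25

Cumulative frequencies: 4, 9, 15, 22, 32, 43, 49
n = 49; position = n/4 = 12.25.
This falls in the class 14 – <20: L = 14, F = 9, f = 6, h = 6.
Lower quartile ≈ 14 + ((12.25 − 9) / 6) × 6 = 17.2500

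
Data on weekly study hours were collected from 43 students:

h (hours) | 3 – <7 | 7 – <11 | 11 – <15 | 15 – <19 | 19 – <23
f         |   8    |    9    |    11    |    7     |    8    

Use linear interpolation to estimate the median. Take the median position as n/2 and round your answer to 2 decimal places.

Cumulative frequencies: 8, 17, 28, 35, 43
n = 43; position = n/2 = 21.5.
This falls in the class 11 – <15: L = 11, F = 17, f = 11, h = 4.
Median ≈ 11 + ((21.5 − 17) / 11) × 4 = 12.6364

12.64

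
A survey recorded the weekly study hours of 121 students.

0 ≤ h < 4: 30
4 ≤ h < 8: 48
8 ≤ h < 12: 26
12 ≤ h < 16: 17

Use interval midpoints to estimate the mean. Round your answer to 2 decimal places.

6.99

Midpoints: 2, 6, 10, 14
Σfm = 30×2 + 48×6 + 26×10 + 17×14 = 846
n = Σf = 121
Mean = 846 / 121 = 6.9917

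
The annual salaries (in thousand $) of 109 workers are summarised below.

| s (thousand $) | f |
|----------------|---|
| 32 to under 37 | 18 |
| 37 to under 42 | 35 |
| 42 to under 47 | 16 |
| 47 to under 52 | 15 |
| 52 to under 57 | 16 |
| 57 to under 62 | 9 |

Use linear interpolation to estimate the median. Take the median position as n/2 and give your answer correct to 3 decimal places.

42.469

Cumulative frequencies: 18, 53, 69, 84, 100, 109
n = 109; position = n/2 = 54.5.
This falls in the class 42 to under 47: L = 42, F = 53, f = 16, h = 5.
Median ≈ 42 + ((54.5 − 53) / 16) × 5 = 42.4688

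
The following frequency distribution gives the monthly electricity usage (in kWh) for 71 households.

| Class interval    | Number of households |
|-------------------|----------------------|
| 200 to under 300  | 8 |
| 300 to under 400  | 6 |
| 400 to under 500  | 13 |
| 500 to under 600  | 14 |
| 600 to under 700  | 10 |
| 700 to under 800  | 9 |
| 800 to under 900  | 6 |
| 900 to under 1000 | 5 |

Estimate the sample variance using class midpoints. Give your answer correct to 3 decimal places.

Midpoints: 250, 350, 450, 550, 650, 750, 850, 950
n = 71, Σfm = 40750, mean = 573.9437
Σfm² = 26237500
Σf(m − x̄)² = Σfm² − (Σfm)²/n = 26237500 − 40750²/71 = 2849295.7746
Sample variance = 2849295.7746 / 70 = 40704.2254

40704.225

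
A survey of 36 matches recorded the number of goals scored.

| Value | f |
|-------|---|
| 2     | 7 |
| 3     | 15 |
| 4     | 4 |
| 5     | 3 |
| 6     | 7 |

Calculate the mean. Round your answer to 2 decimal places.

Values: 2, 3, 4, 5, 6
Σfx = 7×2 + 15×3 + 4×4 + 3×5 + 7×6 = 132
n = Σf = 36
Mean = 132 / 36 = 3.6667

3.67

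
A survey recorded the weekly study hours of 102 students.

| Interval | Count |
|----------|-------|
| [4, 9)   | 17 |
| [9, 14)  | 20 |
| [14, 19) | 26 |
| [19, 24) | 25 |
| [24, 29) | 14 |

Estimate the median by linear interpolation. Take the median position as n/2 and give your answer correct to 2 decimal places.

Cumulative frequencies: 17, 37, 63, 88, 102
n = 102; position = n/2 = 51.
This falls in the class [14, 19): L = 14, F = 37, f = 26, h = 5.
Median ≈ 14 + ((51 − 37) / 26) × 5 = 16.6923

16.69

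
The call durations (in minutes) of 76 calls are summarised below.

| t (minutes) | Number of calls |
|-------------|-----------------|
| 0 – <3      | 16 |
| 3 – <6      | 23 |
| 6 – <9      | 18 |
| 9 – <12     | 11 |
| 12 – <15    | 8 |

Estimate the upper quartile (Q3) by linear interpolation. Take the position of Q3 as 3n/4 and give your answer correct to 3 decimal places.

Cumulative frequencies: 16, 39, 57, 68, 76
n = 76; position = 3n/4 = 57.
This falls in the class 6 – <9: L = 6, F = 39, f = 18, h = 3.
Upper quartile ≈ 6 + ((57 − 39) / 18) × 3 = 9.0000

9.000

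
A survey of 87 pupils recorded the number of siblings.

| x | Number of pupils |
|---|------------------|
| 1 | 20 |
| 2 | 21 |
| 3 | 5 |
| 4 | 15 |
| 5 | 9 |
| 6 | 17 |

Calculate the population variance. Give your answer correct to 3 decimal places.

3.436

Values: 1, 2, 3, 4, 5, 6
n = 87, Σfx = 284, mean = 3.2644
Σfx² = 1226
Σf(x − x̄)² = Σfx² − (Σfx)²/n = 1226 − 284²/87 = 298.9195
Population variance = 298.9195 / 87 = 3.4359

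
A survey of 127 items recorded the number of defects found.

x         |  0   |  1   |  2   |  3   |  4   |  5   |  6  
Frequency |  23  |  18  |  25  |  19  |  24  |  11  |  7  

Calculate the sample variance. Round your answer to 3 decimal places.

Values: 0, 1, 2, 3, 4, 5, 6
n = 127, Σfx = 318, mean = 2.5039
Σfx² = 1200
Σf(x − x̄)² = Σfx² − (Σfx)²/n = 1200 − 318²/127 = 403.7480
Sample variance = 403.7480 / 126 = 3.2043

3.204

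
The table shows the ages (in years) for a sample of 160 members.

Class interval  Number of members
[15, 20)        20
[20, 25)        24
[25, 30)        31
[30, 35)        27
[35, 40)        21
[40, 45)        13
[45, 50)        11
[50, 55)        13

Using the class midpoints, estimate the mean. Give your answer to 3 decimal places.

Midpoints: 17.5, 22.5, 27.5, 32.5, 37.5, 42.5, 47.5, 52.5
Σfm = 20×17.5 + 24×22.5 + 31×27.5 + 27×32.5 + 21×37.5 + 13×42.5 + 11×47.5 + 13×52.5 = 5165
n = Σf = 160
Mean = 5165 / 160 = 32.2812

32.281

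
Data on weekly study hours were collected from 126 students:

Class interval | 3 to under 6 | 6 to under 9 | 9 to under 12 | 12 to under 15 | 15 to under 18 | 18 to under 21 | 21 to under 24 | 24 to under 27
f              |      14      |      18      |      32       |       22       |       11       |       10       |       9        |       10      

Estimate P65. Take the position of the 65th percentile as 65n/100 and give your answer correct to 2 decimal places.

Cumulative frequencies: 14, 32, 64, 86, 97, 107, 116, 126
n = 126; position = 65n/100 = 81.9.
This falls in the class 12 to under 15: L = 12, F = 64, f = 22, h = 3.
65th percentile ≈ 12 + ((81.9 − 64) / 22) × 3 = 14.4409

14.44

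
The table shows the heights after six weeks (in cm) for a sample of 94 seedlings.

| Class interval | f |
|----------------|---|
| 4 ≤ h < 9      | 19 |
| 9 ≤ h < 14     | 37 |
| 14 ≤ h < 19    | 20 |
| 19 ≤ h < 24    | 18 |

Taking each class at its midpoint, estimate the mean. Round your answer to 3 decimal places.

13.468

Midpoints: 6.5, 11.5, 16.5, 21.5
Σfm = 19×6.5 + 37×11.5 + 20×16.5 + 18×21.5 = 1266
n = Σf = 94
Mean = 1266 / 94 = 13.4681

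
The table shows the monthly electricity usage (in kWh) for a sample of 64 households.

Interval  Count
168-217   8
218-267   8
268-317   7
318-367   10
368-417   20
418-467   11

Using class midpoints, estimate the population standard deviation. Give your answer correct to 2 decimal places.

Midpoints: 192.5, 242.5, 292.5, 342.5, 392.5, 442.5
n = 64, Σfm = 21670, mean = 338.5938
Σfm² = 7773850
Σf(m − x̄)² = Σfm² − (Σfm)²/n = 7773850 − 21670²/64 = 436523.4375
Population variance = 436523.4375 / 64 = 6820.6787
Standard deviation = √6820.6787 = 82.5874

82.59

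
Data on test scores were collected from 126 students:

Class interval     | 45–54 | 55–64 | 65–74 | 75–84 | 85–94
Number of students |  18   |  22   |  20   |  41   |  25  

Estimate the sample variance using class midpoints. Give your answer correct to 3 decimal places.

Midpoints: 49.5, 59.5, 69.5, 79.5, 89.5
n = 126, Σfm = 9087, mean = 72.1190
Σfm² = 677981.5
Σf(m − x̄)² = Σfm² − (Σfm)²/n = 677981.5 − 9087²/126 = 22635.7143
Sample variance = 22635.7143 / 125 = 181.0857

181.086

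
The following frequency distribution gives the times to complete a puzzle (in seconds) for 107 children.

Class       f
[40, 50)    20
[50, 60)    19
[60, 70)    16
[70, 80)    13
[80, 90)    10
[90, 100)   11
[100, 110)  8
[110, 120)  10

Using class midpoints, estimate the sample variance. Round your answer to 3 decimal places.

Midpoints: 45, 55, 65, 75, 85, 95, 105, 115
n = 107, Σfm = 7845, mean = 73.3178
Σfm² = 630675
Σf(m − x̄)² = Σfm² − (Σfm)²/n = 630675 − 7845²/107 = 55497.1963
Sample variance = 55497.1963 / 106 = 523.5585

523.558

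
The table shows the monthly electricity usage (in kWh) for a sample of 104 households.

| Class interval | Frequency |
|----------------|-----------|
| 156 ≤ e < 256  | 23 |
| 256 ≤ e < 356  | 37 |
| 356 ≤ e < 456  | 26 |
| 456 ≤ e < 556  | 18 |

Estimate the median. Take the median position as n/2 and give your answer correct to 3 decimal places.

Cumulative frequencies: 23, 60, 86, 104
n = 104; position = n/2 = 52.
This falls in the class 256 ≤ e < 356: L = 256, F = 23, f = 37, h = 100.
Median ≈ 256 + ((52 − 23) / 37) × 100 = 334.3784

334.378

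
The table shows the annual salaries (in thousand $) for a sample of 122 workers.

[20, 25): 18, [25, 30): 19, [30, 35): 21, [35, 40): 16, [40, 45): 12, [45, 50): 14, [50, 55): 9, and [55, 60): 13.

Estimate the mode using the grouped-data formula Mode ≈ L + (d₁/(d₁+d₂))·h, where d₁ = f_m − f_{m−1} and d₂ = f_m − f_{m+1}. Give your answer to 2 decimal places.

31.43

Modal class: [30, 35) (highest frequency 21).
d₁ = 21 − 19 = 2, d₂ = 21 − 16 = 5
Mode ≈ 30 + (2/(2+5)) × 5 = 30 + 1.4286 = 31.4286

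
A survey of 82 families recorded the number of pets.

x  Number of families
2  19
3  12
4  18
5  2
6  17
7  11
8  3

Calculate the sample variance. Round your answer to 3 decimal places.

3.621

Values: 2, 3, 4, 5, 6, 7, 8
n = 82, Σfx = 359, mean = 4.3780
Σfx² = 1865
Σf(x − x̄)² = Σfx² − (Σfx)²/n = 1865 − 359²/82 = 293.2805
Sample variance = 293.2805 / 81 = 3.6207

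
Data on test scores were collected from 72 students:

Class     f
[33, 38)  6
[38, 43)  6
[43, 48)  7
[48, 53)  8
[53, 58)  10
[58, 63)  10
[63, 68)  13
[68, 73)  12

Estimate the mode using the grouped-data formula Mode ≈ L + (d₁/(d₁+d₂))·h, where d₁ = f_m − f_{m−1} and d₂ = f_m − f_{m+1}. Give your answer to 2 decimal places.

66.75

Modal class: [63, 68) (highest frequency 13).
d₁ = 13 − 10 = 3, d₂ = 13 − 12 = 1
Mode ≈ 63 + (3/(3+1)) × 5 = 63 + 3.7500 = 66.7500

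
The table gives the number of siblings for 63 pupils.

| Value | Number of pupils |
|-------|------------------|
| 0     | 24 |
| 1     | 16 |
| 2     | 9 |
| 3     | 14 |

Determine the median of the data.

1

Cumulative frequencies: 24, 40, 49, 63
n = 63, so the median is the value in position (n+1)/2 = 32.
Position 32 falls at value 1.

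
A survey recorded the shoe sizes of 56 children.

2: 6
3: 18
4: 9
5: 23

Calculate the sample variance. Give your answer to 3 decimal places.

Values: 2, 3, 4, 5
n = 56, Σfx = 217, mean = 3.8750
Σfx² = 905
Σf(x − x̄)² = Σfx² − (Σfx)²/n = 905 − 217²/56 = 64.1250
Sample variance = 64.1250 / 55 = 1.1659

1.166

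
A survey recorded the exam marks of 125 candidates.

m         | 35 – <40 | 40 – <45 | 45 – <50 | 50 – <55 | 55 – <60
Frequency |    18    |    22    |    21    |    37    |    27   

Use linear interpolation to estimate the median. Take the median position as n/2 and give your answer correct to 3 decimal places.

50.203

Cumulative frequencies: 18, 40, 61, 98, 125
n = 125; position = n/2 = 62.5.
This falls in the class 50 – <55: L = 50, F = 61, f = 37, h = 5.
Median ≈ 50 + ((62.5 − 61) / 37) × 5 = 50.2027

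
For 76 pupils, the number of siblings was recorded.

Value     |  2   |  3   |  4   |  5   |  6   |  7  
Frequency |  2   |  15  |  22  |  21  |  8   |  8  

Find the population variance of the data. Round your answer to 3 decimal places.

Values: 2, 3, 4, 5, 6, 7
n = 76, Σfx = 346, mean = 4.5526
Σfx² = 1700
Σf(x − x̄)² = Σfx² − (Σfx)²/n = 1700 − 346²/76 = 124.7895
Population variance = 124.7895 / 76 = 1.6420

1.642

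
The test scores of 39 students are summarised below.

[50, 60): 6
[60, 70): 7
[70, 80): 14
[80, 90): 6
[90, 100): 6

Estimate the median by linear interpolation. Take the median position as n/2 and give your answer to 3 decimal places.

74.643

Cumulative frequencies: 6, 13, 27, 33, 39
n = 39; position = n/2 = 19.5.
This falls in the class [70, 80): L = 70, F = 13, f = 14, h = 10.
Median ≈ 70 + ((19.5 − 13) / 14) × 10 = 74.6429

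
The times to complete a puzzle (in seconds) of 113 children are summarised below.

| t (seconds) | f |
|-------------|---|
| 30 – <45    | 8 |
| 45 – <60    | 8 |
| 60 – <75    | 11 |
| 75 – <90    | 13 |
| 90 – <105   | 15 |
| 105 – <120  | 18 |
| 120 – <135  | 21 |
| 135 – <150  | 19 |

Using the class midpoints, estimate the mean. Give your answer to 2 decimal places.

Midpoints: 37.5, 52.5, 67.5, 82.5, 97.5, 112.5, 127.5, 142.5
Σfm = 8×37.5 + 8×52.5 + 11×67.5 + 13×82.5 + 15×97.5 + 18×112.5 + 21×127.5 + 19×142.5 = 11407.5
n = Σf = 113
Mean = 11407.5 / 113 = 100.9513

100.95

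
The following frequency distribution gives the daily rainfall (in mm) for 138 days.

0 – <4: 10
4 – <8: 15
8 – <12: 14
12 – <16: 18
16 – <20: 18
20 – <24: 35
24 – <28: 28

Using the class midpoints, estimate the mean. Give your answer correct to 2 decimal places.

Midpoints: 2, 6, 10, 14, 18, 22, 26
Σfm = 10×2 + 15×6 + 14×10 + 18×14 + 18×18 + 35×22 + 28×26 = 2324
n = Σf = 138
Mean = 2324 / 138 = 16.8406

16.84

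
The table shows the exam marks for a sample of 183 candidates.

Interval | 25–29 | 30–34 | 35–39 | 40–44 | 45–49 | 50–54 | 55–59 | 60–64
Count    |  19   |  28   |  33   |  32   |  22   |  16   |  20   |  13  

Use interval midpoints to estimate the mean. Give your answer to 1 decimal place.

42.5

Midpoints: 27, 32, 37, 42, 47, 52, 57, 62
Σfm = 19×27 + 28×32 + 33×37 + 32×42 + 22×47 + 16×52 + 20×57 + 13×62 = 7786
n = Σf = 183
Mean = 7786 / 183 = 42.5464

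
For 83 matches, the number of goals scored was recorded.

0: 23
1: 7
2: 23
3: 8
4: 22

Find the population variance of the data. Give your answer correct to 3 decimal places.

Values: 0, 1, 2, 3, 4
n = 83, Σfx = 165, mean = 1.9880
Σfx² = 523
Σf(x − x̄)² = Σfx² − (Σfx)²/n = 523 − 165²/83 = 194.9880
Population variance = 194.9880 / 83 = 2.3493

2.349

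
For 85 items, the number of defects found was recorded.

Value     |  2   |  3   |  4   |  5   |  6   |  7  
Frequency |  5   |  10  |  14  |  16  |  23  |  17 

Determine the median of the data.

Cumulative frequencies: 5, 15, 29, 45, 68, 85
n = 85, so the median is the value in position (n+1)/2 = 43.
Position 43 falls at value 5.

5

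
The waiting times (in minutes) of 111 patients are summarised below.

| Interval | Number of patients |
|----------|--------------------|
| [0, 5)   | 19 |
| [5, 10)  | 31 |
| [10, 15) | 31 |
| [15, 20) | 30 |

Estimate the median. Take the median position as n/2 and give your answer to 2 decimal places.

10.89

Cumulative frequencies: 19, 50, 81, 111
n = 111; position = n/2 = 55.5.
This falls in the class [10, 15): L = 10, F = 50, f = 31, h = 5.
Median ≈ 10 + ((55.5 − 50) / 31) × 5 = 10.8871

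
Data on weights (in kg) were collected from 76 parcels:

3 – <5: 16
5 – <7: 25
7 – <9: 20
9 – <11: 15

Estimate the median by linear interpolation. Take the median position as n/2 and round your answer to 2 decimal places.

Cumulative frequencies: 16, 41, 61, 76
n = 76; position = n/2 = 38.
This falls in the class 5 – <7: L = 5, F = 16, f = 25, h = 2.
Median ≈ 5 + ((38 − 16) / 25) × 2 = 6.7600

6.76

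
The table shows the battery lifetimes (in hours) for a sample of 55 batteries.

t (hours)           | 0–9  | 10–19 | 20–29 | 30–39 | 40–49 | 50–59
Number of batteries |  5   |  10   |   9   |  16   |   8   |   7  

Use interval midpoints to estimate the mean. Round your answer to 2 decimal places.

Midpoints: 4.5, 14.5, 24.5, 34.5, 44.5, 54.5
Σfm = 5×4.5 + 10×14.5 + 9×24.5 + 16×34.5 + 8×44.5 + 7×54.5 = 1677.5
n = Σf = 55
Mean = 1677.5 / 55 = 30.5000

30.50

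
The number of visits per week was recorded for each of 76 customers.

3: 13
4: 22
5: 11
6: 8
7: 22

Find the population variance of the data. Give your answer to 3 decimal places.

2.234

Values: 3, 4, 5, 6, 7
n = 76, Σfx = 384, mean = 5.0526
Σfx² = 2110
Σf(x − x̄)² = Σfx² − (Σfx)²/n = 2110 − 384²/76 = 169.7895
Population variance = 169.7895 / 76 = 2.2341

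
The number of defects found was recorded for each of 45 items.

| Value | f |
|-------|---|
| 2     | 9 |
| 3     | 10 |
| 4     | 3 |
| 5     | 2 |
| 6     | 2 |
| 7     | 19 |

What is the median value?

5

Cumulative frequencies: 9, 19, 22, 24, 26, 45
n = 45, so the median is the value in position (n+1)/2 = 23.
Position 23 falls at value 5.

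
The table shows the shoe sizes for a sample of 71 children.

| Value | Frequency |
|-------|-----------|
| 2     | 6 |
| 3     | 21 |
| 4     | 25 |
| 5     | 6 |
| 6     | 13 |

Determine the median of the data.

Cumulative frequencies: 6, 27, 52, 58, 71
n = 71, so the median is the value in position (n+1)/2 = 36.
Position 36 falls at value 4.

4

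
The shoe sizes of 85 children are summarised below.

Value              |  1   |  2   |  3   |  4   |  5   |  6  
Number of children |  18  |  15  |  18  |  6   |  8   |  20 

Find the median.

3

Cumulative frequencies: 18, 33, 51, 57, 65, 85
n = 85, so the median is the value in position (n+1)/2 = 43.
Position 43 falls at value 3.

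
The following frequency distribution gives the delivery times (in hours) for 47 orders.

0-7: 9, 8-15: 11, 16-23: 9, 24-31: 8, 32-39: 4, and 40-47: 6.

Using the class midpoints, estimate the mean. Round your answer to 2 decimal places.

Midpoints: 3.5, 11.5, 19.5, 27.5, 35.5, 43.5
Σfm = 9×3.5 + 11×11.5 + 9×19.5 + 8×27.5 + 4×35.5 + 6×43.5 = 956.5
n = Σf = 47
Mean = 956.5 / 47 = 20.3511

20.35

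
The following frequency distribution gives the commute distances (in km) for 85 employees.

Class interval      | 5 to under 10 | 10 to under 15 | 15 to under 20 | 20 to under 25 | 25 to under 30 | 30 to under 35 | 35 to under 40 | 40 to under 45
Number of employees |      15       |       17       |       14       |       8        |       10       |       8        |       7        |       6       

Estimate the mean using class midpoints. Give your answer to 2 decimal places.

21.21

Midpoints: 7.5, 12.5, 17.5, 22.5, 27.5, 32.5, 37.5, 42.5
Σfm = 15×7.5 + 17×12.5 + 14×17.5 + 8×22.5 + 10×27.5 + 8×32.5 + 7×37.5 + 6×42.5 = 1802.5
n = Σf = 85
Mean = 1802.5 / 85 = 21.2059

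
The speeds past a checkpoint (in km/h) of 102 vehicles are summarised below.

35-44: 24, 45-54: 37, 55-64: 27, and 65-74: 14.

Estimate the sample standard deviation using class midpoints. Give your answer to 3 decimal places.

9.829

Midpoints: 39.5, 49.5, 59.5, 69.5
n = 102, Σfm = 5359, mean = 52.5392
Σfm² = 291315.5
Σf(m − x̄)² = Σfm² − (Σfm)²/n = 291315.5 − 5359²/102 = 9757.8431
Sample variance = 9757.8431 / 101 = 96.6123
Standard deviation = √96.6123 = 9.8292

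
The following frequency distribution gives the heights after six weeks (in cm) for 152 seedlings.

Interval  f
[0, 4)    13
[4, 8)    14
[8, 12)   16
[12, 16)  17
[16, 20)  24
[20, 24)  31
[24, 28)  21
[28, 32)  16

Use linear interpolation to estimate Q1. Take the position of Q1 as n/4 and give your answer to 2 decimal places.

Cumulative frequencies: 13, 27, 43, 60, 84, 115, 136, 152
n = 152; position = n/4 = 38.
This falls in the class [8, 12): L = 8, F = 27, f = 16, h = 4.
Lower quartile ≈ 8 + ((38 − 27) / 16) × 4 = 10.7500

10.75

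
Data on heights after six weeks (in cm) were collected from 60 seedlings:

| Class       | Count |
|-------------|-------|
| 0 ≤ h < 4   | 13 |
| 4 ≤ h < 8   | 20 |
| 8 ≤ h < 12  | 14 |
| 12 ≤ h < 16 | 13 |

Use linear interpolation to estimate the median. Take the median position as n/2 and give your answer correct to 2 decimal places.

Cumulative frequencies: 13, 33, 47, 60
n = 60; position = n/2 = 30.
This falls in the class 4 ≤ h < 8: L = 4, F = 13, f = 20, h = 4.
Median ≈ 4 + ((30 − 13) / 20) × 4 = 7.4000

7.40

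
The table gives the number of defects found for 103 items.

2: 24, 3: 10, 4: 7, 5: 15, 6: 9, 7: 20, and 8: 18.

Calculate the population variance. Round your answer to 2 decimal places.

Values: 2, 3, 4, 5, 6, 7, 8
n = 103, Σfx = 519, mean = 5.0388
Σfx² = 3129
Σf(x − x̄)² = Σfx² − (Σfx)²/n = 3129 − 519²/103 = 513.8447
Population variance = 513.8447 / 103 = 4.9888

4.99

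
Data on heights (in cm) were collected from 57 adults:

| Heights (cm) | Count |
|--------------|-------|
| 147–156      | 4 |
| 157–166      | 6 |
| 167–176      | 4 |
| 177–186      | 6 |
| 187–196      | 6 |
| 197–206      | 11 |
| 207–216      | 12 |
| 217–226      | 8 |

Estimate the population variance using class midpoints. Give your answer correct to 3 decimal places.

Midpoints: 151.5, 161.5, 171.5, 181.5, 191.5, 201.5, 211.5, 221.5
n = 57, Σfm = 11025.5, mean = 193.4298
Σfm² = 2159548.25
Σf(m − x̄)² = Σfm² − (Σfm)²/n = 2159548.25 − 11025.5²/57 = 26887.7193
Population variance = 26887.7193 / 57 = 471.7144

471.714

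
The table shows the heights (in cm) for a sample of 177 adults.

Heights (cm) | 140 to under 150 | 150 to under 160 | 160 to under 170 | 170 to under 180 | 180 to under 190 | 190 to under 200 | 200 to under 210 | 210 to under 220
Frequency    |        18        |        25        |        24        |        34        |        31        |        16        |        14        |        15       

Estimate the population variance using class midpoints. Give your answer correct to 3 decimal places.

417.664

Midpoints: 145, 155, 165, 175, 185, 195, 205, 215
n = 177, Σfm = 31345, mean = 177.0904
Σfm² = 5624825
Σf(m − x̄)² = Σfm² − (Σfm)²/n = 5624825 − 31345²/177 = 73926.5537
Population variance = 73926.5537 / 177 = 417.6641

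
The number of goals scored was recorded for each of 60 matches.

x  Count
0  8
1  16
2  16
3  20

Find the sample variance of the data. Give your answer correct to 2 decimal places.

Values: 0, 1, 2, 3
n = 60, Σfx = 108, mean = 1.8000
Σfx² = 260
Σf(x − x̄)² = Σfx² − (Σfx)²/n = 260 − 108²/60 = 65.6000
Sample variance = 65.6000 / 59 = 1.1119

1.11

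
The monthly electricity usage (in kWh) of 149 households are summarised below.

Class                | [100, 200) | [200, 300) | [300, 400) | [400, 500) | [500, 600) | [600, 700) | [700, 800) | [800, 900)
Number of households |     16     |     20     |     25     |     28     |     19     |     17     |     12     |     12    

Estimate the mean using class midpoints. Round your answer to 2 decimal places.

466.11

Midpoints: 150, 250, 350, 450, 550, 650, 750, 850
Σfm = 16×150 + 20×250 + 25×350 + 28×450 + 19×550 + 17×650 + 12×750 + 12×850 = 69450
n = Σf = 149
Mean = 69450 / 149 = 466.1074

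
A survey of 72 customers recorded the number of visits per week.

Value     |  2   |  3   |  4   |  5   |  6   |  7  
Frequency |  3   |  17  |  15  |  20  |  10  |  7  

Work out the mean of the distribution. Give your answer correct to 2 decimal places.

4.53

Values: 2, 3, 4, 5, 6, 7
Σfx = 3×2 + 17×3 + 15×4 + 20×5 + 10×6 + 7×7 = 326
n = Σf = 72
Mean = 326 / 72 = 4.5278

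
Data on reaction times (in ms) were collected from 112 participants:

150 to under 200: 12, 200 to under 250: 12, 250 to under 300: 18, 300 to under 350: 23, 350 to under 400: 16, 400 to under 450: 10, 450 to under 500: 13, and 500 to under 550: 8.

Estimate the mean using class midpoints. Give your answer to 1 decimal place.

Midpoints: 175, 225, 275, 325, 375, 425, 475, 525
Σfm = 12×175 + 12×225 + 18×275 + 23×325 + 16×375 + 10×425 + 13×475 + 8×525 = 37850
n = Σf = 112
Mean = 37850 / 112 = 337.9464

337.9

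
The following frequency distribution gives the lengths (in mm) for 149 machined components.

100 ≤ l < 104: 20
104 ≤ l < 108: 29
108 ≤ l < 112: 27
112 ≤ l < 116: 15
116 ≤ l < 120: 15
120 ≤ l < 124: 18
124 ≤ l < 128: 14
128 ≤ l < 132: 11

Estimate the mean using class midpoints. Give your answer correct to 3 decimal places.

113.785

Midpoints: 102, 106, 110, 114, 118, 122, 126, 130
Σfm = 20×102 + 29×106 + 27×110 + 15×114 + 15×118 + 18×122 + 14×126 + 11×130 = 16954
n = Σf = 149
Mean = 16954 / 149 = 113.7852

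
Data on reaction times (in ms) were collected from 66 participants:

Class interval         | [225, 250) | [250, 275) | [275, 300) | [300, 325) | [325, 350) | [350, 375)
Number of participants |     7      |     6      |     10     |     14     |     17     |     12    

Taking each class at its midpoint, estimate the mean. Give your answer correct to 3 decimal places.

Midpoints: 237.5, 262.5, 287.5, 312.5, 337.5, 362.5
Σfm = 7×237.5 + 6×262.5 + 10×287.5 + 14×312.5 + 17×337.5 + 12×362.5 = 20575
n = Σf = 66
Mean = 20575 / 66 = 311.7424

311.742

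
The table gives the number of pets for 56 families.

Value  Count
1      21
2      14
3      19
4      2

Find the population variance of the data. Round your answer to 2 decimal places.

0.86

Values: 1, 2, 3, 4
n = 56, Σfx = 114, mean = 2.0357
Σfx² = 280
Σf(x − x̄)² = Σfx² − (Σfx)²/n = 280 − 114²/56 = 47.9286
Population variance = 47.9286 / 56 = 0.8559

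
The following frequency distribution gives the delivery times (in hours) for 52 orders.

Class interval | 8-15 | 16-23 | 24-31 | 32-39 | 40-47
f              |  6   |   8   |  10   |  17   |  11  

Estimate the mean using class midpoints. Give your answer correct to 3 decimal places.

30.423

Midpoints: 11.5, 19.5, 27.5, 35.5, 43.5
Σfm = 6×11.5 + 8×19.5 + 10×27.5 + 17×35.5 + 11×43.5 = 1582
n = Σf = 52
Mean = 1582 / 52 = 30.4231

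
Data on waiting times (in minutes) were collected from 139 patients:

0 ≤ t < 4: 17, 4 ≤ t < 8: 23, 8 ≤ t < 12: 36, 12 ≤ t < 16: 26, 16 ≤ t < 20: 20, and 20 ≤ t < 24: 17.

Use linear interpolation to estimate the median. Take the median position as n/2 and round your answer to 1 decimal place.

Cumulative frequencies: 17, 40, 76, 102, 122, 139
n = 139; position = n/2 = 69.5.
This falls in the class 8 ≤ t < 12: L = 8, F = 40, f = 36, h = 4.
Median ≈ 8 + ((69.5 − 40) / 36) × 4 = 11.2778

11.3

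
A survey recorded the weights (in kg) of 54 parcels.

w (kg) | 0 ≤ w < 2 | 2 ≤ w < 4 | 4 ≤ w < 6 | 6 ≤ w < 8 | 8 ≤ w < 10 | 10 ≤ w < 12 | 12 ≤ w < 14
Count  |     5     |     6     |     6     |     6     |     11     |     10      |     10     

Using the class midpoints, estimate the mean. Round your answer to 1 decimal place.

8.0

Midpoints: 1, 3, 5, 7, 9, 11, 13
Σfm = 5×1 + 6×3 + 6×5 + 6×7 + 11×9 + 10×11 + 10×13 = 434
n = Σf = 54
Mean = 434 / 54 = 8.0370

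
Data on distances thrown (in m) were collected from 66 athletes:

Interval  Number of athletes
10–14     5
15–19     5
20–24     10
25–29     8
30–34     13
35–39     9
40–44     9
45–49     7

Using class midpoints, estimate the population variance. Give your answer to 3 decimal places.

Midpoints: 12, 17, 22, 27, 32, 37, 42, 47
n = 66, Σfm = 2037, mean = 30.8636
Σfm² = 69809
Σf(m − x̄)² = Σfm² − (Σfm)²/n = 69809 − 2037²/66 = 6939.7727
Population variance = 6939.7727 / 66 = 105.1481

105.148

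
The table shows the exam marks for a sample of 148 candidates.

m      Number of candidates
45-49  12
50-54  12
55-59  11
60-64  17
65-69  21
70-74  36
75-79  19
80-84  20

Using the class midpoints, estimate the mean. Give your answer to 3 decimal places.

Midpoints: 47, 52, 57, 62, 67, 72, 77, 82
Σfm = 12×47 + 12×52 + 11×57 + 17×62 + 21×67 + 36×72 + 19×77 + 20×82 = 9971
n = Σf = 148
Mean = 9971 / 148 = 67.3716

67.372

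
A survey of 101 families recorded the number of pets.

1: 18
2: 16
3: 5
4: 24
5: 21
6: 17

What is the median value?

4

Cumulative frequencies: 18, 34, 39, 63, 84, 101
n = 101, so the median is the value in position (n+1)/2 = 51.
Position 51 falls at value 4.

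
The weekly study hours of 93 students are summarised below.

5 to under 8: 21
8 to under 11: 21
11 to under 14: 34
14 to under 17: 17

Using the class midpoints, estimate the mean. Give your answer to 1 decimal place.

Midpoints: 6.5, 9.5, 12.5, 15.5
Σfm = 21×6.5 + 21×9.5 + 34×12.5 + 17×15.5 = 1024.5
n = Σf = 93
Mean = 1024.5 / 93 = 11.0161

11.0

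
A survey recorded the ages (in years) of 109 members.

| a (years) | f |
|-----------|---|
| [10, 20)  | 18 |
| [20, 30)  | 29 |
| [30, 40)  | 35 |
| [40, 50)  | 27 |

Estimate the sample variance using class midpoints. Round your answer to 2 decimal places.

Midpoints: 15, 25, 35, 45
n = 109, Σfm = 3435, mean = 31.5138
Σfm² = 119725
Σf(m − x̄)² = Σfm² − (Σfm)²/n = 119725 − 3435²/109 = 11475.2294
Sample variance = 11475.2294 / 108 = 106.2521

106.25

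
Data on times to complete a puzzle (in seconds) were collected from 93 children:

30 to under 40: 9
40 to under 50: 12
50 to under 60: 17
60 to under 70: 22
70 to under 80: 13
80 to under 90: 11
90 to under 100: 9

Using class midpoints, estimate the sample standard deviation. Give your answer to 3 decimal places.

Midpoints: 35, 45, 55, 65, 75, 85, 95
n = 93, Σfm = 5985, mean = 64.3548
Σfm² = 413525
Σf(m − x̄)² = Σfm² − (Σfm)²/n = 413525 − 5985²/93 = 28361.2903
Sample variance = 28361.2903 / 92 = 308.2749
Standard deviation = √308.2749 = 17.5578

17.558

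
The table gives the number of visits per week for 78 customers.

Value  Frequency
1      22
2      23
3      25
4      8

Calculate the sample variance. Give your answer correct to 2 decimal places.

0.97

Values: 1, 2, 3, 4
n = 78, Σfx = 175, mean = 2.2436
Σfx² = 467
Σf(x − x̄)² = Σfx² − (Σfx)²/n = 467 − 175²/78 = 74.3718
Sample variance = 74.3718 / 77 = 0.9659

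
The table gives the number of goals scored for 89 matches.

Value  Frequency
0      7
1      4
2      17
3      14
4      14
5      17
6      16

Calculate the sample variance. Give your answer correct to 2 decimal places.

3.34

Values: 0, 1, 2, 3, 4, 5, 6
n = 89, Σfx = 317, mean = 3.5618
Σfx² = 1423
Σf(x − x̄)² = Σfx² − (Σfx)²/n = 1423 − 317²/89 = 293.9101
Sample variance = 293.9101 / 88 = 3.3399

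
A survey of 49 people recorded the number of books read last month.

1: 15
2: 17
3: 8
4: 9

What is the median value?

2

Cumulative frequencies: 15, 32, 40, 49
n = 49, so the median is the value in position (n+1)/2 = 25.
Position 25 falls at value 2.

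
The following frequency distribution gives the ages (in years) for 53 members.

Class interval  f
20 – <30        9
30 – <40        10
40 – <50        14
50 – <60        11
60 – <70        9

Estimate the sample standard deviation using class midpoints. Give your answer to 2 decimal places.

13.37

Midpoints: 25, 35, 45, 55, 65
n = 53, Σfm = 2395, mean = 45.1887
Σfm² = 117525
Σf(m − x̄)² = Σfm² − (Σfm)²/n = 117525 − 2395²/53 = 9298.1132
Sample variance = 9298.1132 / 52 = 178.8099
Standard deviation = √178.8099 = 13.3720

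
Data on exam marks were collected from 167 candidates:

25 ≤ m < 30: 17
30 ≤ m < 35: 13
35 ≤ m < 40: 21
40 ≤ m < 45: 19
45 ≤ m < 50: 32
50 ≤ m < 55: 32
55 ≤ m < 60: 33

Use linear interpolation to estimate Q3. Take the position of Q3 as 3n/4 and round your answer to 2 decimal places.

Cumulative frequencies: 17, 30, 51, 70, 102, 134, 167
n = 167; position = 3n/4 = 125.25.
This falls in the class 50 ≤ m < 55: L = 50, F = 102, f = 32, h = 5.
Upper quartile ≈ 50 + ((125.25 − 102) / 32) × 5 = 53.6328

53.63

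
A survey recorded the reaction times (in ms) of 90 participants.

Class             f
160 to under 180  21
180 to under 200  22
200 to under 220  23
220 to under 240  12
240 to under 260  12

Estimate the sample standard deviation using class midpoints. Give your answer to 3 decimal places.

Midpoints: 170, 190, 210, 230, 250
n = 90, Σfm = 18340, mean = 203.7778
Σfm² = 3800200
Σf(m − x̄)² = Σfm² − (Σfm)²/n = 3800200 − 18340²/90 = 62915.5556
Sample variance = 62915.5556 / 89 = 706.9164
Standard deviation = √706.9164 = 26.5879

26.588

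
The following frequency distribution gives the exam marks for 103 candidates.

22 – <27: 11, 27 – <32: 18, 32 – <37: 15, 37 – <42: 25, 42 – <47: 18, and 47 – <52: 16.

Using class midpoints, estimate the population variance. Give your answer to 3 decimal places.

62.324

Midpoints: 24.5, 29.5, 34.5, 39.5, 44.5, 49.5
n = 103, Σfm = 3898.5, mean = 37.8495
Σfm² = 153975.75
Σf(m − x̄)² = Σfm² − (Σfm)²/n = 153975.75 − 3898.5²/103 = 6419.4175
Population variance = 6419.4175 / 103 = 62.3244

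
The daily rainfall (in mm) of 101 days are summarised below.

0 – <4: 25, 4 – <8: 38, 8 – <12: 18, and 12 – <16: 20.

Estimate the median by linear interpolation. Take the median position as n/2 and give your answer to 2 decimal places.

6.68

Cumulative frequencies: 25, 63, 81, 101
n = 101; position = n/2 = 50.5.
This falls in the class 4 – <8: L = 4, F = 25, f = 38, h = 4.
Median ≈ 4 + ((50.5 − 25) / 38) × 4 = 6.6842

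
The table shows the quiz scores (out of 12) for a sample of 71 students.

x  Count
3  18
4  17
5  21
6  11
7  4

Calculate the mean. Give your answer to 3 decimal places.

Values: 3, 4, 5, 6, 7
Σfx = 18×3 + 17×4 + 21×5 + 11×6 + 4×7 = 321
n = Σf = 71
Mean = 321 / 71 = 4.5211

4.521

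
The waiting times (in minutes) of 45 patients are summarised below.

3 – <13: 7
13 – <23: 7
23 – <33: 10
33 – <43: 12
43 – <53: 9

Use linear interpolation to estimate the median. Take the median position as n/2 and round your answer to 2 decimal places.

Cumulative frequencies: 7, 14, 24, 36, 45
n = 45; position = n/2 = 22.5.
This falls in the class 23 – <33: L = 23, F = 14, f = 10, h = 10.
Median ≈ 23 + ((22.5 − 14) / 10) × 10 = 31.5000

31.50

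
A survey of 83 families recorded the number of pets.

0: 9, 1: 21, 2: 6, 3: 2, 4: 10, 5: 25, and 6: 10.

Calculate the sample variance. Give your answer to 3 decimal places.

Values: 0, 1, 2, 3, 4, 5, 6
n = 83, Σfx = 264, mean = 3.1807
Σfx² = 1208
Σf(x − x̄)² = Σfx² − (Σfx)²/n = 1208 − 264²/83 = 368.2892
Sample variance = 368.2892 / 82 = 4.4913

4.491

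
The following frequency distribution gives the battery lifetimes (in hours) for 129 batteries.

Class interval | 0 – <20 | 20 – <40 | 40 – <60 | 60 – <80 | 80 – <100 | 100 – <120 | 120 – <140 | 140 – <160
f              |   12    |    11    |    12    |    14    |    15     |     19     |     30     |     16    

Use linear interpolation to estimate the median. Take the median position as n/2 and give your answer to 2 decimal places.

Cumulative frequencies: 12, 23, 35, 49, 64, 83, 113, 129
n = 129; position = n/2 = 64.5.
This falls in the class 100 – <120: L = 100, F = 64, f = 19, h = 20.
Median ≈ 100 + ((64.5 − 64) / 19) × 20 = 100.5263

100.53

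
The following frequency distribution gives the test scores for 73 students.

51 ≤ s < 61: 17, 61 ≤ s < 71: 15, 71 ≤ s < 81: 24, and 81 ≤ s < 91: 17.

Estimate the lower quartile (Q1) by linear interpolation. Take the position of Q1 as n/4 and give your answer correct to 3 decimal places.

Cumulative frequencies: 17, 32, 56, 73
n = 73; position = n/4 = 18.25.
This falls in the class 61 ≤ s < 71: L = 61, F = 17, f = 15, h = 10.
Lower quartile ≈ 61 + ((18.25 − 17) / 15) × 10 = 61.8333

61.833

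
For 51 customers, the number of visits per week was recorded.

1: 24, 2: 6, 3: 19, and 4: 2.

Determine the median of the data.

Cumulative frequencies: 24, 30, 49, 51
n = 51, so the median is the value in position (n+1)/2 = 26.
Position 26 falls at value 2.

2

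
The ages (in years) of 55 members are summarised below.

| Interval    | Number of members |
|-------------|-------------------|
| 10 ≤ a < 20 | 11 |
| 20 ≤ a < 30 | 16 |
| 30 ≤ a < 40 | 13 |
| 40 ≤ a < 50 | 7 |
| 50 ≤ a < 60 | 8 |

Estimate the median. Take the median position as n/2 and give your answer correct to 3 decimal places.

Cumulative frequencies: 11, 27, 40, 47, 55
n = 55; position = n/2 = 27.5.
This falls in the class 30 ≤ a < 40: L = 30, F = 27, f = 13, h = 10.
Median ≈ 30 + ((27.5 − 27) / 13) × 10 = 30.3846

30.385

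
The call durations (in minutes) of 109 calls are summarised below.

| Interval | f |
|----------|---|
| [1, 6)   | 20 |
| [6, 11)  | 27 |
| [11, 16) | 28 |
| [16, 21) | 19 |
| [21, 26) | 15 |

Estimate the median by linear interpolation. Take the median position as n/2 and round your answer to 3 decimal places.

Cumulative frequencies: 20, 47, 75, 94, 109
n = 109; position = n/2 = 54.5.
This falls in the class [11, 16): L = 11, F = 47, f = 28, h = 5.
Median ≈ 11 + ((54.5 − 47) / 28) × 5 = 12.3393

12.339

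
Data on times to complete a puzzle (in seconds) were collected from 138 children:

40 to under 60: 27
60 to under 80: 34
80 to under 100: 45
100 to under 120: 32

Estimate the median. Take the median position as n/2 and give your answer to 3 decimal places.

83.556

Cumulative frequencies: 27, 61, 106, 138
n = 138; position = n/2 = 69.
This falls in the class 80 to under 100: L = 80, F = 61, f = 45, h = 20.
Median ≈ 80 + ((69 − 61) / 45) × 20 = 83.5556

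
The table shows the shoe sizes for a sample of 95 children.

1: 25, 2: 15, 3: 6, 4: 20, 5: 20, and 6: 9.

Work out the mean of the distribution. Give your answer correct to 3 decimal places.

Values: 1, 2, 3, 4, 5, 6
Σfx = 25×1 + 15×2 + 6×3 + 20×4 + 20×5 + 9×6 = 307
n = Σf = 95
Mean = 307 / 95 = 3.2316

3.232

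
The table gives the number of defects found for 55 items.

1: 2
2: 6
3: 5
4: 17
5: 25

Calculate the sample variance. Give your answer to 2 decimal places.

1.33

Values: 1, 2, 3, 4, 5
n = 55, Σfx = 222, mean = 4.0364
Σfx² = 968
Σf(x − x̄)² = Σfx² − (Σfx)²/n = 968 − 222²/55 = 71.9273
Sample variance = 71.9273 / 54 = 1.3320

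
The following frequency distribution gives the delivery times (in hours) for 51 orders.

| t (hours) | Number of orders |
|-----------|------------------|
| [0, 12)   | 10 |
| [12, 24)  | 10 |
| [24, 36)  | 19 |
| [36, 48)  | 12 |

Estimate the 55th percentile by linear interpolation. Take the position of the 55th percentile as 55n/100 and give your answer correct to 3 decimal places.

29.084

Cumulative frequencies: 10, 20, 39, 51
n = 51; position = 55n/100 = 28.05.
This falls in the class [24, 36): L = 24, F = 20, f = 19, h = 12.
55th percentile ≈ 24 + ((28.05 − 20) / 19) × 12 = 29.0842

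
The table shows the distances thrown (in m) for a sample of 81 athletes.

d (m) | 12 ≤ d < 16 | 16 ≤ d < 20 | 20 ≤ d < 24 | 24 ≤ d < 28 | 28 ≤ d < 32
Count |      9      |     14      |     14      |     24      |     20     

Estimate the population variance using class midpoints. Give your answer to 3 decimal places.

Midpoints: 14, 18, 22, 26, 30
n = 81, Σfm = 1910, mean = 23.5802
Σfm² = 47300
Σf(m − x̄)² = Σfm² − (Σfm)²/n = 47300 − 1910²/81 = 2261.7284
Population variance = 2261.7284 / 81 = 27.9226

27.923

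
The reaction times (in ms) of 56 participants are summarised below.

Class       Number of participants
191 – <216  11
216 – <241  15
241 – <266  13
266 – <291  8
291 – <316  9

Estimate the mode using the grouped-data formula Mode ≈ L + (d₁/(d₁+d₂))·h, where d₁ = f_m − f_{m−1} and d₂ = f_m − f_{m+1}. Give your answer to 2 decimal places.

Modal class: 216 – <241 (highest frequency 15).
d₁ = 15 − 11 = 4, d₂ = 15 − 13 = 2
Mode ≈ 216 + (4/(4+2)) × 25 = 216 + 16.6667 = 232.6667

232.67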